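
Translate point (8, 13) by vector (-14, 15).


Translation: (x+dx, y+dy) = (8+-14, 13+15) = (-6, 28)

(-6, 28)


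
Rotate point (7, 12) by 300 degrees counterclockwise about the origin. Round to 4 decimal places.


x' = 7*cos(300) - 12*sin(300) = 13.8923
y' = 7*sin(300) + 12*cos(300) = -0.0622

(13.8923, -0.0622)


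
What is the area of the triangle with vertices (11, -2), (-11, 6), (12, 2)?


Area = |x1(y2-y3) + x2(y3-y1) + x3(y1-y2)| / 2
= |11*(6-2) + -11*(2--2) + 12*(-2-6)| / 2
= 48

48


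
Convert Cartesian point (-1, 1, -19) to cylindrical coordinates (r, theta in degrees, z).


r = sqrt((-1)^2 + 1^2) = 1.4142
theta = atan2(1, -1) = 135 deg
z = -19

r = 1.4142, theta = 135 deg, z = -19


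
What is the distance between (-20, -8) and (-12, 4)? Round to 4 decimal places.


d = sqrt((-12--20)^2 + (4--8)^2) = 14.4222

14.4222


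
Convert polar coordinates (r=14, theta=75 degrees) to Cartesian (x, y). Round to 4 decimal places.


x = 14 * cos(75) = 3.6235
y = 14 * sin(75) = 13.523

(3.6235, 13.523)


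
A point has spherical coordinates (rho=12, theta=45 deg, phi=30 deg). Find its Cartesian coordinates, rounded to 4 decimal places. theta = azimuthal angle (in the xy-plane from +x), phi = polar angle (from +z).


x = 12 * sin(30) * cos(45) = 4.2426
y = 12 * sin(30) * sin(45) = 4.2426
z = 12 * cos(30) = 10.3923

(4.2426, 4.2426, 10.3923)


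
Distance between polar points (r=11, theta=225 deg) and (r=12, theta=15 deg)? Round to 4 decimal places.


d = sqrt(r1^2 + r2^2 - 2*r1*r2*cos(t2-t1))
d = sqrt(11^2 + 12^2 - 2*11*12*cos(15-225)) = 22.2178

22.2178


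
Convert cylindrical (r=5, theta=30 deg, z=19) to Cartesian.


x = 5 * cos(30) = 4.3301
y = 5 * sin(30) = 2.5
z = 19

(4.3301, 2.5, 19)


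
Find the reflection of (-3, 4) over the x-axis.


Reflection across x-axis: (x, y) -> (x, -y)
(-3, 4) -> (-3, -4)

(-3, -4)


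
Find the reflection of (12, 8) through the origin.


Reflection through origin: (x, y) -> (-x, -y)
(12, 8) -> (-12, -8)

(-12, -8)


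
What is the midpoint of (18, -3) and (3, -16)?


Midpoint = ((18+3)/2, (-3+-16)/2) = (10.5, -9.5)

(10.5, -9.5)


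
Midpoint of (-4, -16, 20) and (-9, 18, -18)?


Midpoint = ((-4+-9)/2, (-16+18)/2, (20+-18)/2) = (-6.5, 1, 1)

(-6.5, 1, 1)


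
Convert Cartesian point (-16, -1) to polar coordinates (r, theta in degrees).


r = sqrt((-16)^2 + (-1)^2) = 16.0312
theta = atan2(-1, -16) = 183.5763 degrees

r = 16.0312, theta = 183.5763 degrees


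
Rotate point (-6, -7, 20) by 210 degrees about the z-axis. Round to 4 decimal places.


x' = -6*cos(210) - -7*sin(210) = 1.6962
y' = -6*sin(210) + -7*cos(210) = 9.0622
z' = 20

(1.6962, 9.0622, 20)


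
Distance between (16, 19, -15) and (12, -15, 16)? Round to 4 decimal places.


d = sqrt((12-16)^2 + (-15-19)^2 + (16--15)^2) = 46.1844

46.1844


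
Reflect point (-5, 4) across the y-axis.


Reflection across y-axis: (x, y) -> (-x, y)
(-5, 4) -> (5, 4)

(5, 4)


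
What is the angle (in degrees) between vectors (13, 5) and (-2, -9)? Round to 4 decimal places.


dot = 13*-2 + 5*-9 = -71
|u| = 13.9284, |v| = 9.2195
cos(angle) = -0.5529
angle = 123.5663 degrees

123.5663 degrees


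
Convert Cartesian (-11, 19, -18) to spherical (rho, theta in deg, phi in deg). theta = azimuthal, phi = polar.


rho = sqrt((-11)^2 + 19^2 + (-18)^2) = 28.3901
theta = atan2(19, -11) = 120.0686 deg
phi = acos(-18/28.3901) = 129.3476 deg

rho = 28.3901, theta = 120.0686 deg, phi = 129.3476 deg


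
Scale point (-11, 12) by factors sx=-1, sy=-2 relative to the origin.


Scaling: (x*sx, y*sy) = (-11*-1, 12*-2) = (11, -24)

(11, -24)


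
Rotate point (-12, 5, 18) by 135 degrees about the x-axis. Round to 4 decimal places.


x' = -12
y' = 5*cos(135) - 18*sin(135) = -16.2635
z' = 5*sin(135) + 18*cos(135) = -9.1924

(-12, -16.2635, -9.1924)


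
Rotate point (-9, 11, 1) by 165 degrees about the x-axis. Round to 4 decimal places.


x' = -9
y' = 11*cos(165) - 1*sin(165) = -10.884
z' = 11*sin(165) + 1*cos(165) = 1.8811

(-9, -10.884, 1.8811)


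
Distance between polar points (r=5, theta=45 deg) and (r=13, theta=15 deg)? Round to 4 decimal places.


d = sqrt(r1^2 + r2^2 - 2*r1*r2*cos(t2-t1))
d = sqrt(5^2 + 13^2 - 2*5*13*cos(15-45)) = 9.0231

9.0231


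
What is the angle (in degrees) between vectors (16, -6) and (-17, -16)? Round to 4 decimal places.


dot = 16*-17 + -6*-16 = -176
|u| = 17.088, |v| = 23.3452
cos(angle) = -0.4412
angle = 116.1797 degrees

116.1797 degrees


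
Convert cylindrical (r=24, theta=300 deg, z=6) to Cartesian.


x = 24 * cos(300) = 12
y = 24 * sin(300) = -20.7846
z = 6

(12, -20.7846, 6)


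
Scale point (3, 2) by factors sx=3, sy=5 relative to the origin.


Scaling: (x*sx, y*sy) = (3*3, 2*5) = (9, 10)

(9, 10)


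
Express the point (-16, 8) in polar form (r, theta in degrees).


r = sqrt((-16)^2 + 8^2) = 17.8885
theta = atan2(8, -16) = 153.4349 degrees

r = 17.8885, theta = 153.4349 degrees


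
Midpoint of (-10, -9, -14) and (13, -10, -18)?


Midpoint = ((-10+13)/2, (-9+-10)/2, (-14+-18)/2) = (1.5, -9.5, -16)

(1.5, -9.5, -16)


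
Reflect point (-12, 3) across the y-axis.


Reflection across y-axis: (x, y) -> (-x, y)
(-12, 3) -> (12, 3)

(12, 3)


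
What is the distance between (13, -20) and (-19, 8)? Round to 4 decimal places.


d = sqrt((-19-13)^2 + (8--20)^2) = 42.5206

42.5206


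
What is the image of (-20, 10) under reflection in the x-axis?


Reflection across x-axis: (x, y) -> (x, -y)
(-20, 10) -> (-20, -10)

(-20, -10)


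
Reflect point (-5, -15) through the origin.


Reflection through origin: (x, y) -> (-x, -y)
(-5, -15) -> (5, 15)

(5, 15)


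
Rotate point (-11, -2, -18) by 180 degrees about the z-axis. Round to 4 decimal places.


x' = -11*cos(180) - -2*sin(180) = 11
y' = -11*sin(180) + -2*cos(180) = 2
z' = -18

(11, 2, -18)


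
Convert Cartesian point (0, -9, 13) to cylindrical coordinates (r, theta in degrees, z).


r = sqrt(0^2 + (-9)^2) = 9
theta = atan2(-9, 0) = 270 deg
z = 13

r = 9, theta = 270 deg, z = 13


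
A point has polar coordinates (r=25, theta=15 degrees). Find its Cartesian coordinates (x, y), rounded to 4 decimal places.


x = 25 * cos(15) = 24.1481
y = 25 * sin(15) = 6.4705

(24.1481, 6.4705)


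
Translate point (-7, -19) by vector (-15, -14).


Translation: (x+dx, y+dy) = (-7+-15, -19+-14) = (-22, -33)

(-22, -33)


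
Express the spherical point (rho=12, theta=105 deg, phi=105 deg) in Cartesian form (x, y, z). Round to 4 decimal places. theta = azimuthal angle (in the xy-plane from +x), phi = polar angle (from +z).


x = 12 * sin(105) * cos(105) = -3
y = 12 * sin(105) * sin(105) = 11.1962
z = 12 * cos(105) = -3.1058

(-3, 11.1962, -3.1058)


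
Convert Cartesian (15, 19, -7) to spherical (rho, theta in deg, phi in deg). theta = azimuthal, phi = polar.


rho = sqrt(15^2 + 19^2 + (-7)^2) = 25.1992
theta = atan2(19, 15) = 51.7098 deg
phi = acos(-7/25.1992) = 106.1281 deg

rho = 25.1992, theta = 51.7098 deg, phi = 106.1281 deg


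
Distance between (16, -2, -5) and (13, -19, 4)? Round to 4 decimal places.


d = sqrt((13-16)^2 + (-19--2)^2 + (4--5)^2) = 19.4679

19.4679


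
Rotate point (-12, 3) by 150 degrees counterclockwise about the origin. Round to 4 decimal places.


x' = -12*cos(150) - 3*sin(150) = 8.8923
y' = -12*sin(150) + 3*cos(150) = -8.5981

(8.8923, -8.5981)


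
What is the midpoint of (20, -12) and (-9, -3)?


Midpoint = ((20+-9)/2, (-12+-3)/2) = (5.5, -7.5)

(5.5, -7.5)


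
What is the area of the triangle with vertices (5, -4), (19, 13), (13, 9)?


Area = |x1(y2-y3) + x2(y3-y1) + x3(y1-y2)| / 2
= |5*(13-9) + 19*(9--4) + 13*(-4-13)| / 2
= 23

23


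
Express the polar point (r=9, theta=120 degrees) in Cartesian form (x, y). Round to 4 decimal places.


x = 9 * cos(120) = -4.5
y = 9 * sin(120) = 7.7942

(-4.5, 7.7942)


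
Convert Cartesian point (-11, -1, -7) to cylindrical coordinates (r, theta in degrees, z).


r = sqrt((-11)^2 + (-1)^2) = 11.0454
theta = atan2(-1, -11) = 185.1944 deg
z = -7

r = 11.0454, theta = 185.1944 deg, z = -7


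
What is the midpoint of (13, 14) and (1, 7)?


Midpoint = ((13+1)/2, (14+7)/2) = (7, 10.5)

(7, 10.5)


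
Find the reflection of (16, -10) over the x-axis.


Reflection across x-axis: (x, y) -> (x, -y)
(16, -10) -> (16, 10)

(16, 10)


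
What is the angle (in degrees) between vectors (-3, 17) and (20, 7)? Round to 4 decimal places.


dot = -3*20 + 17*7 = 59
|u| = 17.2627, |v| = 21.1896
cos(angle) = 0.1613
angle = 80.7179 degrees

80.7179 degrees


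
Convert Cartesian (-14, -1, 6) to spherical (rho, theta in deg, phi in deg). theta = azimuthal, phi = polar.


rho = sqrt((-14)^2 + (-1)^2 + 6^2) = 15.2643
theta = atan2(-1, -14) = 184.0856 deg
phi = acos(6/15.2643) = 66.8541 deg

rho = 15.2643, theta = 184.0856 deg, phi = 66.8541 deg


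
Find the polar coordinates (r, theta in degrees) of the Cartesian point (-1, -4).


r = sqrt((-1)^2 + (-4)^2) = 4.1231
theta = atan2(-4, -1) = 255.9638 degrees

r = 4.1231, theta = 255.9638 degrees


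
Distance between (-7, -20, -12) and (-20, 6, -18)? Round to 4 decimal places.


d = sqrt((-20--7)^2 + (6--20)^2 + (-18--12)^2) = 29.6816

29.6816


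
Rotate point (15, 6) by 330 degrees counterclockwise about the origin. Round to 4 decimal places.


x' = 15*cos(330) - 6*sin(330) = 15.9904
y' = 15*sin(330) + 6*cos(330) = -2.3038

(15.9904, -2.3038)


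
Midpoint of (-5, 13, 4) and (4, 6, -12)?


Midpoint = ((-5+4)/2, (13+6)/2, (4+-12)/2) = (-0.5, 9.5, -4)

(-0.5, 9.5, -4)


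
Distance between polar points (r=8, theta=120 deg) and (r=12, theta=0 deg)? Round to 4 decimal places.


d = sqrt(r1^2 + r2^2 - 2*r1*r2*cos(t2-t1))
d = sqrt(8^2 + 12^2 - 2*8*12*cos(0-120)) = 17.4356

17.4356


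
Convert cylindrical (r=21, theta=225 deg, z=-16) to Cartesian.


x = 21 * cos(225) = -14.8492
y = 21 * sin(225) = -14.8492
z = -16

(-14.8492, -14.8492, -16)


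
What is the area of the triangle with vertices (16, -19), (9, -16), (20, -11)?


Area = |x1(y2-y3) + x2(y3-y1) + x3(y1-y2)| / 2
= |16*(-16--11) + 9*(-11--19) + 20*(-19--16)| / 2
= 34

34


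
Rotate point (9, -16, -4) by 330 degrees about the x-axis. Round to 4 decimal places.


x' = 9
y' = -16*cos(330) - -4*sin(330) = -15.8564
z' = -16*sin(330) + -4*cos(330) = 4.5359

(9, -15.8564, 4.5359)


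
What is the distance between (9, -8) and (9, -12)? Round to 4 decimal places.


d = sqrt((9-9)^2 + (-12--8)^2) = 4

4


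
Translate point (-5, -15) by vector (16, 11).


Translation: (x+dx, y+dy) = (-5+16, -15+11) = (11, -4)

(11, -4)


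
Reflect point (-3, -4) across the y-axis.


Reflection across y-axis: (x, y) -> (-x, y)
(-3, -4) -> (3, -4)

(3, -4)


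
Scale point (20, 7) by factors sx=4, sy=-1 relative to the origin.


Scaling: (x*sx, y*sy) = (20*4, 7*-1) = (80, -7)

(80, -7)


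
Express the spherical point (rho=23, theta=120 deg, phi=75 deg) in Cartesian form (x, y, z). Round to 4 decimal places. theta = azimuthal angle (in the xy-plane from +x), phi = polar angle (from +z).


x = 23 * sin(75) * cos(120) = -11.1081
y = 23 * sin(75) * sin(120) = 19.2399
z = 23 * cos(75) = 5.9528

(-11.1081, 19.2399, 5.9528)


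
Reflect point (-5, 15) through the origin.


Reflection through origin: (x, y) -> (-x, -y)
(-5, 15) -> (5, -15)

(5, -15)


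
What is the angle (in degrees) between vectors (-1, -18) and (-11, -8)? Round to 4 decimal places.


dot = -1*-11 + -18*-8 = 155
|u| = 18.0278, |v| = 13.6015
cos(angle) = 0.6321
angle = 50.7928 degrees

50.7928 degrees


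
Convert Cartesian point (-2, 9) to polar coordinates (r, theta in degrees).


r = sqrt((-2)^2 + 9^2) = 9.2195
theta = atan2(9, -2) = 102.5288 degrees

r = 9.2195, theta = 102.5288 degrees


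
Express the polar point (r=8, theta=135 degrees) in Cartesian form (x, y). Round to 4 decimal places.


x = 8 * cos(135) = -5.6569
y = 8 * sin(135) = 5.6569

(-5.6569, 5.6569)


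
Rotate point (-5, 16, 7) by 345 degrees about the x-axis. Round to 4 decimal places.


x' = -5
y' = 16*cos(345) - 7*sin(345) = 17.2665
z' = 16*sin(345) + 7*cos(345) = 2.6204

(-5, 17.2665, 2.6204)


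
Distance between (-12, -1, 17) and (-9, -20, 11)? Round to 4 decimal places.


d = sqrt((-9--12)^2 + (-20--1)^2 + (11-17)^2) = 20.1494

20.1494


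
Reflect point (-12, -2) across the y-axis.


Reflection across y-axis: (x, y) -> (-x, y)
(-12, -2) -> (12, -2)

(12, -2)


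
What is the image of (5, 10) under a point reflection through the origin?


Reflection through origin: (x, y) -> (-x, -y)
(5, 10) -> (-5, -10)

(-5, -10)


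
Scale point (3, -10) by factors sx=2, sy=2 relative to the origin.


Scaling: (x*sx, y*sy) = (3*2, -10*2) = (6, -20)

(6, -20)


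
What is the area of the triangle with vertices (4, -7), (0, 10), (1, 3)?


Area = |x1(y2-y3) + x2(y3-y1) + x3(y1-y2)| / 2
= |4*(10-3) + 0*(3--7) + 1*(-7-10)| / 2
= 5.5

5.5


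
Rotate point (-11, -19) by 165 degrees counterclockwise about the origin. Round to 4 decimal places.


x' = -11*cos(165) - -19*sin(165) = 15.5427
y' = -11*sin(165) + -19*cos(165) = 15.5056

(15.5427, 15.5056)


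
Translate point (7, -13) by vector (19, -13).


Translation: (x+dx, y+dy) = (7+19, -13+-13) = (26, -26)

(26, -26)


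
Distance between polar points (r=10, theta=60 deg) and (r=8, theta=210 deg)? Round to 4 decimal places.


d = sqrt(r1^2 + r2^2 - 2*r1*r2*cos(t2-t1))
d = sqrt(10^2 + 8^2 - 2*10*8*cos(210-60)) = 17.3944

17.3944


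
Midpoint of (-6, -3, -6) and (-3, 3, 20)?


Midpoint = ((-6+-3)/2, (-3+3)/2, (-6+20)/2) = (-4.5, 0, 7)

(-4.5, 0, 7)


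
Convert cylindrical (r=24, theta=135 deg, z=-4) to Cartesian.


x = 24 * cos(135) = -16.9706
y = 24 * sin(135) = 16.9706
z = -4

(-16.9706, 16.9706, -4)


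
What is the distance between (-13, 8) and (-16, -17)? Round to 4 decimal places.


d = sqrt((-16--13)^2 + (-17-8)^2) = 25.1794

25.1794


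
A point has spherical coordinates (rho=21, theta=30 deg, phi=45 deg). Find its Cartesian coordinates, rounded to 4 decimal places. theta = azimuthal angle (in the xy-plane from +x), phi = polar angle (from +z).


x = 21 * sin(45) * cos(30) = 12.8598
y = 21 * sin(45) * sin(30) = 7.4246
z = 21 * cos(45) = 14.8492

(12.8598, 7.4246, 14.8492)


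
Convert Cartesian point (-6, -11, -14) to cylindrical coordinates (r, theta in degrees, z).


r = sqrt((-6)^2 + (-11)^2) = 12.53
theta = atan2(-11, -6) = 241.3895 deg
z = -14

r = 12.53, theta = 241.3895 deg, z = -14


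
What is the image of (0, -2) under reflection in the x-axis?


Reflection across x-axis: (x, y) -> (x, -y)
(0, -2) -> (0, 2)

(0, 2)


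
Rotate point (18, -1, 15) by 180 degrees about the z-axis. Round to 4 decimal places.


x' = 18*cos(180) - -1*sin(180) = -18
y' = 18*sin(180) + -1*cos(180) = 1
z' = 15

(-18, 1, 15)


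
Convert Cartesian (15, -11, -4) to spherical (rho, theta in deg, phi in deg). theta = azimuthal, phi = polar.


rho = sqrt(15^2 + (-11)^2 + (-4)^2) = 19.0263
theta = atan2(-11, 15) = 323.7462 deg
phi = acos(-4/19.0263) = 102.1361 deg

rho = 19.0263, theta = 323.7462 deg, phi = 102.1361 deg


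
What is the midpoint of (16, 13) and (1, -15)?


Midpoint = ((16+1)/2, (13+-15)/2) = (8.5, -1)

(8.5, -1)


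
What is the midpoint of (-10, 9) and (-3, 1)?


Midpoint = ((-10+-3)/2, (9+1)/2) = (-6.5, 5)

(-6.5, 5)


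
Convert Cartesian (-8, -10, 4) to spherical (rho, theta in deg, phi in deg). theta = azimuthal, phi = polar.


rho = sqrt((-8)^2 + (-10)^2 + 4^2) = 13.4164
theta = atan2(-10, -8) = 231.3402 deg
phi = acos(4/13.4164) = 72.6539 deg

rho = 13.4164, theta = 231.3402 deg, phi = 72.6539 deg


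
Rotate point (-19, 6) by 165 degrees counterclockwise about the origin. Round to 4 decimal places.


x' = -19*cos(165) - 6*sin(165) = 16.7997
y' = -19*sin(165) + 6*cos(165) = -10.7131

(16.7997, -10.7131)


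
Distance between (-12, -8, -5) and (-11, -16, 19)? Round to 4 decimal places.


d = sqrt((-11--12)^2 + (-16--8)^2 + (19--5)^2) = 25.318

25.318


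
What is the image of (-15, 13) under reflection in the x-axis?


Reflection across x-axis: (x, y) -> (x, -y)
(-15, 13) -> (-15, -13)

(-15, -13)


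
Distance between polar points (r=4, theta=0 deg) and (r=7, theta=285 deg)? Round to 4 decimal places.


d = sqrt(r1^2 + r2^2 - 2*r1*r2*cos(t2-t1))
d = sqrt(4^2 + 7^2 - 2*4*7*cos(285-0)) = 7.1068

7.1068


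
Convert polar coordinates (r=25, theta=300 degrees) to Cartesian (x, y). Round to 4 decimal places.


x = 25 * cos(300) = 12.5
y = 25 * sin(300) = -21.6506

(12.5, -21.6506)


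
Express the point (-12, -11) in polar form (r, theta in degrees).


r = sqrt((-12)^2 + (-11)^2) = 16.2788
theta = atan2(-11, -12) = 222.5104 degrees

r = 16.2788, theta = 222.5104 degrees


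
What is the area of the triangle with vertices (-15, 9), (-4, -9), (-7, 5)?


Area = |x1(y2-y3) + x2(y3-y1) + x3(y1-y2)| / 2
= |-15*(-9-5) + -4*(5-9) + -7*(9--9)| / 2
= 50

50


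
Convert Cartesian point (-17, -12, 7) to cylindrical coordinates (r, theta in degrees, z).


r = sqrt((-17)^2 + (-12)^2) = 20.8087
theta = atan2(-12, -17) = 215.2176 deg
z = 7

r = 20.8087, theta = 215.2176 deg, z = 7


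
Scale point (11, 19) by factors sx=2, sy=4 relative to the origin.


Scaling: (x*sx, y*sy) = (11*2, 19*4) = (22, 76)

(22, 76)


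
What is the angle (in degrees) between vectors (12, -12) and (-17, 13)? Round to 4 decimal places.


dot = 12*-17 + -12*13 = -360
|u| = 16.9706, |v| = 21.4009
cos(angle) = -0.9912
angle = 172.4054 degrees

172.4054 degrees


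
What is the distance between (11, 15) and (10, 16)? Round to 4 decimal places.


d = sqrt((10-11)^2 + (16-15)^2) = 1.4142

1.4142


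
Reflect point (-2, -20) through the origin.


Reflection through origin: (x, y) -> (-x, -y)
(-2, -20) -> (2, 20)

(2, 20)


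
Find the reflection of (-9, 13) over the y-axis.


Reflection across y-axis: (x, y) -> (-x, y)
(-9, 13) -> (9, 13)

(9, 13)


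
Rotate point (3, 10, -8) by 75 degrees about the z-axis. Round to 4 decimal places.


x' = 3*cos(75) - 10*sin(75) = -8.8828
y' = 3*sin(75) + 10*cos(75) = 5.486
z' = -8

(-8.8828, 5.486, -8)


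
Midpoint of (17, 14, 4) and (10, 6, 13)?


Midpoint = ((17+10)/2, (14+6)/2, (4+13)/2) = (13.5, 10, 8.5)

(13.5, 10, 8.5)


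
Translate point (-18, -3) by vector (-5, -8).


Translation: (x+dx, y+dy) = (-18+-5, -3+-8) = (-23, -11)

(-23, -11)


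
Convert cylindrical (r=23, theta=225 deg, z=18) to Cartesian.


x = 23 * cos(225) = -16.2635
y = 23 * sin(225) = -16.2635
z = 18

(-16.2635, -16.2635, 18)


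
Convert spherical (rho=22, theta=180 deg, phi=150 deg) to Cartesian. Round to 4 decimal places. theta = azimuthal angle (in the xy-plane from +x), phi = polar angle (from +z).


x = 22 * sin(150) * cos(180) = -11
y = 22 * sin(150) * sin(180) = 0
z = 22 * cos(150) = -19.0526

(-11, 0, -19.0526)


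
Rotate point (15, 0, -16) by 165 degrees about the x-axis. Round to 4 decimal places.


x' = 15
y' = 0*cos(165) - -16*sin(165) = 4.1411
z' = 0*sin(165) + -16*cos(165) = 15.4548

(15, 4.1411, 15.4548)


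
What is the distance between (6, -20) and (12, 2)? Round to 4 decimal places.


d = sqrt((12-6)^2 + (2--20)^2) = 22.8035

22.8035


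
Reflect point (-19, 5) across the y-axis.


Reflection across y-axis: (x, y) -> (-x, y)
(-19, 5) -> (19, 5)

(19, 5)


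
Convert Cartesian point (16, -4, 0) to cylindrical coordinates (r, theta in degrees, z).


r = sqrt(16^2 + (-4)^2) = 16.4924
theta = atan2(-4, 16) = 345.9638 deg
z = 0

r = 16.4924, theta = 345.9638 deg, z = 0


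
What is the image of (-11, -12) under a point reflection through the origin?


Reflection through origin: (x, y) -> (-x, -y)
(-11, -12) -> (11, 12)

(11, 12)


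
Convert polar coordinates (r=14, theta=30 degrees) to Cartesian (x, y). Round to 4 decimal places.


x = 14 * cos(30) = 12.1244
y = 14 * sin(30) = 7

(12.1244, 7)


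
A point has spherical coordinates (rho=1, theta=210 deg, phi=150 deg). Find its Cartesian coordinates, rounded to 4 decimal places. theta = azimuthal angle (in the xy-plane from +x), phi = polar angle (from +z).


x = 1 * sin(150) * cos(210) = -0.433
y = 1 * sin(150) * sin(210) = -0.25
z = 1 * cos(150) = -0.866

(-0.433, -0.25, -0.866)


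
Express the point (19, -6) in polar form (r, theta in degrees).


r = sqrt(19^2 + (-6)^2) = 19.9249
theta = atan2(-6, 19) = 342.4744 degrees

r = 19.9249, theta = 342.4744 degrees


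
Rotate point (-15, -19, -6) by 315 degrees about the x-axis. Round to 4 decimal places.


x' = -15
y' = -19*cos(315) - -6*sin(315) = -17.6777
z' = -19*sin(315) + -6*cos(315) = 9.1924

(-15, -17.6777, 9.1924)


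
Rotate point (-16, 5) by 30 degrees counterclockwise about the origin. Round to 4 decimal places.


x' = -16*cos(30) - 5*sin(30) = -16.3564
y' = -16*sin(30) + 5*cos(30) = -3.6699

(-16.3564, -3.6699)


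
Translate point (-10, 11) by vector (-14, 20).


Translation: (x+dx, y+dy) = (-10+-14, 11+20) = (-24, 31)

(-24, 31)


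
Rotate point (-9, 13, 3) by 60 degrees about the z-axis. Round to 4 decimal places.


x' = -9*cos(60) - 13*sin(60) = -15.7583
y' = -9*sin(60) + 13*cos(60) = -1.2942
z' = 3

(-15.7583, -1.2942, 3)


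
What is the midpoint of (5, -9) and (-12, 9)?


Midpoint = ((5+-12)/2, (-9+9)/2) = (-3.5, 0)

(-3.5, 0)


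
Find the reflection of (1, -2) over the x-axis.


Reflection across x-axis: (x, y) -> (x, -y)
(1, -2) -> (1, 2)

(1, 2)


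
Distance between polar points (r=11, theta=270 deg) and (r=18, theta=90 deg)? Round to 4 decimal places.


d = sqrt(r1^2 + r2^2 - 2*r1*r2*cos(t2-t1))
d = sqrt(11^2 + 18^2 - 2*11*18*cos(90-270)) = 29

29


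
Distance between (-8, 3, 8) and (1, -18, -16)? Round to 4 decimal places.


d = sqrt((1--8)^2 + (-18-3)^2 + (-16-8)^2) = 33.1361

33.1361


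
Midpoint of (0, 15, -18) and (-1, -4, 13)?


Midpoint = ((0+-1)/2, (15+-4)/2, (-18+13)/2) = (-0.5, 5.5, -2.5)

(-0.5, 5.5, -2.5)


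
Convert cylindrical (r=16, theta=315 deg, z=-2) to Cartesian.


x = 16 * cos(315) = 11.3137
y = 16 * sin(315) = -11.3137
z = -2

(11.3137, -11.3137, -2)


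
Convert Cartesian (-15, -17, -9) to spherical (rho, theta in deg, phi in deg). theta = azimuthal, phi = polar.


rho = sqrt((-15)^2 + (-17)^2 + (-9)^2) = 24.3926
theta = atan2(-17, -15) = 228.5763 deg
phi = acos(-9/24.3926) = 111.6517 deg

rho = 24.3926, theta = 228.5763 deg, phi = 111.6517 deg


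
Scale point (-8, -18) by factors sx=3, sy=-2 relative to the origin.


Scaling: (x*sx, y*sy) = (-8*3, -18*-2) = (-24, 36)

(-24, 36)


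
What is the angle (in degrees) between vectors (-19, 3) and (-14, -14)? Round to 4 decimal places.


dot = -19*-14 + 3*-14 = 224
|u| = 19.2354, |v| = 19.799
cos(angle) = 0.5882
angle = 53.9726 degrees

53.9726 degrees


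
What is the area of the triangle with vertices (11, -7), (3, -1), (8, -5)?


Area = |x1(y2-y3) + x2(y3-y1) + x3(y1-y2)| / 2
= |11*(-1--5) + 3*(-5--7) + 8*(-7--1)| / 2
= 1

1


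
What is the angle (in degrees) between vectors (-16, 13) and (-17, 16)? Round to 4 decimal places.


dot = -16*-17 + 13*16 = 480
|u| = 20.6155, |v| = 23.3452
cos(angle) = 0.9974
angle = 4.1704 degrees

4.1704 degrees


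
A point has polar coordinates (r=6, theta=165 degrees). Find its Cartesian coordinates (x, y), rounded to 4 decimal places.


x = 6 * cos(165) = -5.7956
y = 6 * sin(165) = 1.5529

(-5.7956, 1.5529)


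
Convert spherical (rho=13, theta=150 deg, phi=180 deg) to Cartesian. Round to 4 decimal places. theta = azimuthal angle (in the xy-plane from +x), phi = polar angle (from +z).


x = 13 * sin(180) * cos(150) = 0
y = 13 * sin(180) * sin(150) = 0
z = 13 * cos(180) = -13

(0, 0, -13)


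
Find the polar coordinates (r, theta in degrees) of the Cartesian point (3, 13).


r = sqrt(3^2 + 13^2) = 13.3417
theta = atan2(13, 3) = 77.0054 degrees

r = 13.3417, theta = 77.0054 degrees


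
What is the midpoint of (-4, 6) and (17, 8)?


Midpoint = ((-4+17)/2, (6+8)/2) = (6.5, 7)

(6.5, 7)


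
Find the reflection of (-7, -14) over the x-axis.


Reflection across x-axis: (x, y) -> (x, -y)
(-7, -14) -> (-7, 14)

(-7, 14)


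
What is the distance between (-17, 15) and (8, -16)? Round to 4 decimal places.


d = sqrt((8--17)^2 + (-16-15)^2) = 39.8246

39.8246


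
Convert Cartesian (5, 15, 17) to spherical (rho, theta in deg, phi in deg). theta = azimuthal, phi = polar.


rho = sqrt(5^2 + 15^2 + 17^2) = 23.2164
theta = atan2(15, 5) = 71.5651 deg
phi = acos(17/23.2164) = 42.9253 deg

rho = 23.2164, theta = 71.5651 deg, phi = 42.9253 deg


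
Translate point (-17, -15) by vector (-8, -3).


Translation: (x+dx, y+dy) = (-17+-8, -15+-3) = (-25, -18)

(-25, -18)


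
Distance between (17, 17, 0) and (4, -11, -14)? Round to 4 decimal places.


d = sqrt((4-17)^2 + (-11-17)^2 + (-14-0)^2) = 33.8969

33.8969


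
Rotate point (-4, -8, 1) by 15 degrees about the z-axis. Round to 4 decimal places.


x' = -4*cos(15) - -8*sin(15) = -1.7932
y' = -4*sin(15) + -8*cos(15) = -8.7627
z' = 1

(-1.7932, -8.7627, 1)


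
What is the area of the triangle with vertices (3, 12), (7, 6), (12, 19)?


Area = |x1(y2-y3) + x2(y3-y1) + x3(y1-y2)| / 2
= |3*(6-19) + 7*(19-12) + 12*(12-6)| / 2
= 41

41


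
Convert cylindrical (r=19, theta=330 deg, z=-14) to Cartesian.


x = 19 * cos(330) = 16.4545
y = 19 * sin(330) = -9.5
z = -14

(16.4545, -9.5, -14)


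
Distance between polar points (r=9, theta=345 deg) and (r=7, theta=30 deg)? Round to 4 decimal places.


d = sqrt(r1^2 + r2^2 - 2*r1*r2*cos(t2-t1))
d = sqrt(9^2 + 7^2 - 2*9*7*cos(30-345)) = 6.3957

6.3957


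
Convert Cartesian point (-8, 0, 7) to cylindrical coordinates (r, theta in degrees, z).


r = sqrt((-8)^2 + 0^2) = 8
theta = atan2(0, -8) = 180 deg
z = 7

r = 8, theta = 180 deg, z = 7


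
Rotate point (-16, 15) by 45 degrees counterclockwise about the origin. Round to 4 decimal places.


x' = -16*cos(45) - 15*sin(45) = -21.9203
y' = -16*sin(45) + 15*cos(45) = -0.7071

(-21.9203, -0.7071)


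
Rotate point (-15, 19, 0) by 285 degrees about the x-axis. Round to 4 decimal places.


x' = -15
y' = 19*cos(285) - 0*sin(285) = 4.9176
z' = 19*sin(285) + 0*cos(285) = -18.3526

(-15, 4.9176, -18.3526)


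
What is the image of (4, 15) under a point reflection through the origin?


Reflection through origin: (x, y) -> (-x, -y)
(4, 15) -> (-4, -15)

(-4, -15)


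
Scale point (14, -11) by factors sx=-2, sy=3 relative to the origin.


Scaling: (x*sx, y*sy) = (14*-2, -11*3) = (-28, -33)

(-28, -33)


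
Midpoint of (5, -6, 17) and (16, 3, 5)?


Midpoint = ((5+16)/2, (-6+3)/2, (17+5)/2) = (10.5, -1.5, 11)

(10.5, -1.5, 11)


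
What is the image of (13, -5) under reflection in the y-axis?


Reflection across y-axis: (x, y) -> (-x, y)
(13, -5) -> (-13, -5)

(-13, -5)


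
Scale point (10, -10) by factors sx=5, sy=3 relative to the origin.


Scaling: (x*sx, y*sy) = (10*5, -10*3) = (50, -30)

(50, -30)


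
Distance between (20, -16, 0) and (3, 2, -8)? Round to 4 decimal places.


d = sqrt((3-20)^2 + (2--16)^2 + (-8-0)^2) = 26.0192

26.0192


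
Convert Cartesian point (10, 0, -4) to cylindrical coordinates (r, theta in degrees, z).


r = sqrt(10^2 + 0^2) = 10
theta = atan2(0, 10) = 0 deg
z = -4

r = 10, theta = 0 deg, z = -4


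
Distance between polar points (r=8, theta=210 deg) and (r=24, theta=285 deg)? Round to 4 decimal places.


d = sqrt(r1^2 + r2^2 - 2*r1*r2*cos(t2-t1))
d = sqrt(8^2 + 24^2 - 2*8*24*cos(285-210)) = 23.2511

23.2511


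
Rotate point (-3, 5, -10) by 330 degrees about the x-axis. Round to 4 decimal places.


x' = -3
y' = 5*cos(330) - -10*sin(330) = -0.6699
z' = 5*sin(330) + -10*cos(330) = -11.1603

(-3, -0.6699, -11.1603)


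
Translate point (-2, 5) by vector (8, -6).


Translation: (x+dx, y+dy) = (-2+8, 5+-6) = (6, -1)

(6, -1)


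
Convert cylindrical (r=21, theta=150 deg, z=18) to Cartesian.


x = 21 * cos(150) = -18.1865
y = 21 * sin(150) = 10.5
z = 18

(-18.1865, 10.5, 18)


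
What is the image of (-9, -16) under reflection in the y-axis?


Reflection across y-axis: (x, y) -> (-x, y)
(-9, -16) -> (9, -16)

(9, -16)


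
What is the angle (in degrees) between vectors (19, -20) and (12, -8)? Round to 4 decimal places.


dot = 19*12 + -20*-8 = 388
|u| = 27.5862, |v| = 14.4222
cos(angle) = 0.9752
angle = 12.7787 degrees

12.7787 degrees


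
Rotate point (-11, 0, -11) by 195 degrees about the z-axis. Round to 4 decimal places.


x' = -11*cos(195) - 0*sin(195) = 10.6252
y' = -11*sin(195) + 0*cos(195) = 2.847
z' = -11

(10.6252, 2.847, -11)


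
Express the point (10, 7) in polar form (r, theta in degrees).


r = sqrt(10^2 + 7^2) = 12.2066
theta = atan2(7, 10) = 34.992 degrees

r = 12.2066, theta = 34.992 degrees


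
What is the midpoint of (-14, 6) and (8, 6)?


Midpoint = ((-14+8)/2, (6+6)/2) = (-3, 6)

(-3, 6)


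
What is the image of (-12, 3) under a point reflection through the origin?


Reflection through origin: (x, y) -> (-x, -y)
(-12, 3) -> (12, -3)

(12, -3)


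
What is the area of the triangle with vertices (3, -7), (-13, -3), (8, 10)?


Area = |x1(y2-y3) + x2(y3-y1) + x3(y1-y2)| / 2
= |3*(-3-10) + -13*(10--7) + 8*(-7--3)| / 2
= 146

146


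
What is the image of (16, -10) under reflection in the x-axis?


Reflection across x-axis: (x, y) -> (x, -y)
(16, -10) -> (16, 10)

(16, 10)


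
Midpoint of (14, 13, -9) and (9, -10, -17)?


Midpoint = ((14+9)/2, (13+-10)/2, (-9+-17)/2) = (11.5, 1.5, -13)

(11.5, 1.5, -13)


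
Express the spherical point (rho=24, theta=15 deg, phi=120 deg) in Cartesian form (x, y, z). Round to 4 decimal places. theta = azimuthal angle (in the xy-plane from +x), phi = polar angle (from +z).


x = 24 * sin(120) * cos(15) = 20.0764
y = 24 * sin(120) * sin(15) = 5.3795
z = 24 * cos(120) = -12

(20.0764, 5.3795, -12)


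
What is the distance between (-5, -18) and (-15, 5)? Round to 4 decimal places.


d = sqrt((-15--5)^2 + (5--18)^2) = 25.0799

25.0799


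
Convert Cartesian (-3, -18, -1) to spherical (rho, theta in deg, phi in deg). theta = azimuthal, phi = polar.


rho = sqrt((-3)^2 + (-18)^2 + (-1)^2) = 18.2757
theta = atan2(-18, -3) = 260.5377 deg
phi = acos(-1/18.2757) = 93.1367 deg

rho = 18.2757, theta = 260.5377 deg, phi = 93.1367 deg


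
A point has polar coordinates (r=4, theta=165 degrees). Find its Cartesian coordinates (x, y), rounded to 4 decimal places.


x = 4 * cos(165) = -3.8637
y = 4 * sin(165) = 1.0353

(-3.8637, 1.0353)


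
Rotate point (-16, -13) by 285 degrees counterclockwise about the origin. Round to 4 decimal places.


x' = -16*cos(285) - -13*sin(285) = -16.6981
y' = -16*sin(285) + -13*cos(285) = 12.0902

(-16.6981, 12.0902)


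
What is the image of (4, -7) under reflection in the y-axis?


Reflection across y-axis: (x, y) -> (-x, y)
(4, -7) -> (-4, -7)

(-4, -7)


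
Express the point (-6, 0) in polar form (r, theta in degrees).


r = sqrt((-6)^2 + 0^2) = 6
theta = atan2(0, -6) = 180 degrees

r = 6, theta = 180 degrees


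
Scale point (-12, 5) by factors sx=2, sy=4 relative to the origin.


Scaling: (x*sx, y*sy) = (-12*2, 5*4) = (-24, 20)

(-24, 20)


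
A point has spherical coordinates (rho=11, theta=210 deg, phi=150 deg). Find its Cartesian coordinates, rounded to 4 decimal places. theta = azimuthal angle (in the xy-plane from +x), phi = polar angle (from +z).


x = 11 * sin(150) * cos(210) = -4.7631
y = 11 * sin(150) * sin(210) = -2.75
z = 11 * cos(150) = -9.5263

(-4.7631, -2.75, -9.5263)


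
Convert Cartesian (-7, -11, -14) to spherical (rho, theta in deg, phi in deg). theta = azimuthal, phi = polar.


rho = sqrt((-7)^2 + (-11)^2 + (-14)^2) = 19.1311
theta = atan2(-11, -7) = 237.5288 deg
phi = acos(-14/19.1311) = 137.0368 deg

rho = 19.1311, theta = 237.5288 deg, phi = 137.0368 deg


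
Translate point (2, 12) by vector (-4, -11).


Translation: (x+dx, y+dy) = (2+-4, 12+-11) = (-2, 1)

(-2, 1)


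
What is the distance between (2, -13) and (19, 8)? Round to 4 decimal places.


d = sqrt((19-2)^2 + (8--13)^2) = 27.0185

27.0185


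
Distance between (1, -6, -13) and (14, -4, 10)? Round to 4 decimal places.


d = sqrt((14-1)^2 + (-4--6)^2 + (10--13)^2) = 26.4953

26.4953


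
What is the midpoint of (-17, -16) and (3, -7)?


Midpoint = ((-17+3)/2, (-16+-7)/2) = (-7, -11.5)

(-7, -11.5)


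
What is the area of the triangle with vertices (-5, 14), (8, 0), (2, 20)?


Area = |x1(y2-y3) + x2(y3-y1) + x3(y1-y2)| / 2
= |-5*(0-20) + 8*(20-14) + 2*(14-0)| / 2
= 88

88


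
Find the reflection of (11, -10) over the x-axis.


Reflection across x-axis: (x, y) -> (x, -y)
(11, -10) -> (11, 10)

(11, 10)


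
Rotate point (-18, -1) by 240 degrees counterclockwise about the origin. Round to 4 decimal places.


x' = -18*cos(240) - -1*sin(240) = 8.134
y' = -18*sin(240) + -1*cos(240) = 16.0885

(8.134, 16.0885)


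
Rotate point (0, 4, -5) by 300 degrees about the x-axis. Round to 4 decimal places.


x' = 0
y' = 4*cos(300) - -5*sin(300) = -2.3301
z' = 4*sin(300) + -5*cos(300) = -5.9641

(0, -2.3301, -5.9641)


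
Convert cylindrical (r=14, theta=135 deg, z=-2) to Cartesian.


x = 14 * cos(135) = -9.8995
y = 14 * sin(135) = 9.8995
z = -2

(-9.8995, 9.8995, -2)


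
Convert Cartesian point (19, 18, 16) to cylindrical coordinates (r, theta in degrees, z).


r = sqrt(19^2 + 18^2) = 26.1725
theta = atan2(18, 19) = 43.4518 deg
z = 16

r = 26.1725, theta = 43.4518 deg, z = 16


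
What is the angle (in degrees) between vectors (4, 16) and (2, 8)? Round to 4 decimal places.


dot = 4*2 + 16*8 = 136
|u| = 16.4924, |v| = 8.2462
cos(angle) = 1
angle = 0 degrees

0 degrees


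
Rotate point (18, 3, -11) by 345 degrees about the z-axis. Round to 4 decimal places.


x' = 18*cos(345) - 3*sin(345) = 18.1631
y' = 18*sin(345) + 3*cos(345) = -1.761
z' = -11

(18.1631, -1.761, -11)


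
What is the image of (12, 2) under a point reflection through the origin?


Reflection through origin: (x, y) -> (-x, -y)
(12, 2) -> (-12, -2)

(-12, -2)


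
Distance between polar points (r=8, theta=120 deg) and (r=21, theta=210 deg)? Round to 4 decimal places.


d = sqrt(r1^2 + r2^2 - 2*r1*r2*cos(t2-t1))
d = sqrt(8^2 + 21^2 - 2*8*21*cos(210-120)) = 22.4722

22.4722


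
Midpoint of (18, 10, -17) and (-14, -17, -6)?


Midpoint = ((18+-14)/2, (10+-17)/2, (-17+-6)/2) = (2, -3.5, -11.5)

(2, -3.5, -11.5)


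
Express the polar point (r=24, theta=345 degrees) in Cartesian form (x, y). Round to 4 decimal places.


x = 24 * cos(345) = 23.1822
y = 24 * sin(345) = -6.2117

(23.1822, -6.2117)


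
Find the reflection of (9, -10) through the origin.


Reflection through origin: (x, y) -> (-x, -y)
(9, -10) -> (-9, 10)

(-9, 10)


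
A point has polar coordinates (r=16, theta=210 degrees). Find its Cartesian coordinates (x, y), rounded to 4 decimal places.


x = 16 * cos(210) = -13.8564
y = 16 * sin(210) = -8

(-13.8564, -8)


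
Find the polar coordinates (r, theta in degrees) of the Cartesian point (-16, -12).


r = sqrt((-16)^2 + (-12)^2) = 20
theta = atan2(-12, -16) = 216.8699 degrees

r = 20, theta = 216.8699 degrees


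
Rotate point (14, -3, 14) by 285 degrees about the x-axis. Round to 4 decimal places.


x' = 14
y' = -3*cos(285) - 14*sin(285) = 12.7465
z' = -3*sin(285) + 14*cos(285) = 6.5212

(14, 12.7465, 6.5212)


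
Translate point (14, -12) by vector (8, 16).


Translation: (x+dx, y+dy) = (14+8, -12+16) = (22, 4)

(22, 4)


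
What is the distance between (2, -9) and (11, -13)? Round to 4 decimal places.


d = sqrt((11-2)^2 + (-13--9)^2) = 9.8489

9.8489


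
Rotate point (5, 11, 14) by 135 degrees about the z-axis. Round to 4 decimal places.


x' = 5*cos(135) - 11*sin(135) = -11.3137
y' = 5*sin(135) + 11*cos(135) = -4.2426
z' = 14

(-11.3137, -4.2426, 14)


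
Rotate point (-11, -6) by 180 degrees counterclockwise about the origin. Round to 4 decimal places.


x' = -11*cos(180) - -6*sin(180) = 11
y' = -11*sin(180) + -6*cos(180) = 6

(11, 6)


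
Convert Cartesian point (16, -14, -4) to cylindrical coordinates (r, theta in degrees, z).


r = sqrt(16^2 + (-14)^2) = 21.2603
theta = atan2(-14, 16) = 318.8141 deg
z = -4

r = 21.2603, theta = 318.8141 deg, z = -4


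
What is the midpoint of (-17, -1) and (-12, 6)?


Midpoint = ((-17+-12)/2, (-1+6)/2) = (-14.5, 2.5)

(-14.5, 2.5)


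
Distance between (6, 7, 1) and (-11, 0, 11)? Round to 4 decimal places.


d = sqrt((-11-6)^2 + (0-7)^2 + (11-1)^2) = 20.9284

20.9284


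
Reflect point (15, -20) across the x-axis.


Reflection across x-axis: (x, y) -> (x, -y)
(15, -20) -> (15, 20)

(15, 20)


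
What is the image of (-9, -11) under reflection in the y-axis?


Reflection across y-axis: (x, y) -> (-x, y)
(-9, -11) -> (9, -11)

(9, -11)


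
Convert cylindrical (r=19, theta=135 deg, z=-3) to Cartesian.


x = 19 * cos(135) = -13.435
y = 19 * sin(135) = 13.435
z = -3

(-13.435, 13.435, -3)


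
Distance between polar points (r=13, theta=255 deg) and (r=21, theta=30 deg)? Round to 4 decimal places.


d = sqrt(r1^2 + r2^2 - 2*r1*r2*cos(t2-t1))
d = sqrt(13^2 + 21^2 - 2*13*21*cos(30-255)) = 31.5607

31.5607


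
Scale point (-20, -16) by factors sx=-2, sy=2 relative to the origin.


Scaling: (x*sx, y*sy) = (-20*-2, -16*2) = (40, -32)

(40, -32)


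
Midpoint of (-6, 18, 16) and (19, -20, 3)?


Midpoint = ((-6+19)/2, (18+-20)/2, (16+3)/2) = (6.5, -1, 9.5)

(6.5, -1, 9.5)


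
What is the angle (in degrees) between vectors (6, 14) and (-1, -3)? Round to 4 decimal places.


dot = 6*-1 + 14*-3 = -48
|u| = 15.2315, |v| = 3.1623
cos(angle) = -0.9965
angle = 175.2364 degrees

175.2364 degrees


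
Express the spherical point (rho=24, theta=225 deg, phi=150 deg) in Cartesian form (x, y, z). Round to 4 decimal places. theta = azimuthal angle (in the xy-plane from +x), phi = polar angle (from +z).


x = 24 * sin(150) * cos(225) = -8.4853
y = 24 * sin(150) * sin(225) = -8.4853
z = 24 * cos(150) = -20.7846

(-8.4853, -8.4853, -20.7846)


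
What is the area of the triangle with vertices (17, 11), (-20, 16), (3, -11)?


Area = |x1(y2-y3) + x2(y3-y1) + x3(y1-y2)| / 2
= |17*(16--11) + -20*(-11-11) + 3*(11-16)| / 2
= 442

442


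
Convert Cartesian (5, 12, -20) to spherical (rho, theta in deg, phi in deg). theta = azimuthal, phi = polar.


rho = sqrt(5^2 + 12^2 + (-20)^2) = 23.8537
theta = atan2(12, 5) = 67.3801 deg
phi = acos(-20/23.8537) = 146.9761 deg

rho = 23.8537, theta = 67.3801 deg, phi = 146.9761 deg


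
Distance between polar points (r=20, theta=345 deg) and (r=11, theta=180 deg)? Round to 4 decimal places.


d = sqrt(r1^2 + r2^2 - 2*r1*r2*cos(t2-t1))
d = sqrt(20^2 + 11^2 - 2*20*11*cos(180-345)) = 30.7572

30.7572


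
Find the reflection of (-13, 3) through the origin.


Reflection through origin: (x, y) -> (-x, -y)
(-13, 3) -> (13, -3)

(13, -3)


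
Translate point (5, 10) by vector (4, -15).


Translation: (x+dx, y+dy) = (5+4, 10+-15) = (9, -5)

(9, -5)


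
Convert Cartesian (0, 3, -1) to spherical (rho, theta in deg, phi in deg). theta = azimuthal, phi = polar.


rho = sqrt(0^2 + 3^2 + (-1)^2) = 3.1623
theta = atan2(3, 0) = 90 deg
phi = acos(-1/3.1623) = 108.4349 deg

rho = 3.1623, theta = 90 deg, phi = 108.4349 deg
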